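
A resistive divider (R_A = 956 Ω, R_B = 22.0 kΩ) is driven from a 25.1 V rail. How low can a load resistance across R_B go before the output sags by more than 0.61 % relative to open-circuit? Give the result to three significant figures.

Output resistance R_th = R_A‖R_B = (956 × 22000)/22960 = 916.2 Ω.
The fractional drop is R_th/(R_th + R_L); requiring this ≤ 0.00610 gives R_L ≥ R_th(1/0.00610 − 1) = 916.2 × 162.9 = 149 kΩ.

R_L(min) ≈ 149 kΩ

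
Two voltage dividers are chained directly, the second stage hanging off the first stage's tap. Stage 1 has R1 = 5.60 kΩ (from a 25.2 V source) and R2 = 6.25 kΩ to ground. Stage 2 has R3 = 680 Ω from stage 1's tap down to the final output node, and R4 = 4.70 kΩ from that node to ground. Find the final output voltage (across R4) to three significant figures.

V_out ≈ 7.50 V

Stage 2 presents R3+R4 = 5380 Ω as a load on stage 1's tap.
Stage 1's lower leg becomes R2‖(R3+R4) = 2891 Ω, so V_mid = 25.2 × 2891/8491 = 8.580 V.
Stage 2 is itself unloaded: V_out = V_mid × R4/(R3+R4) = 8.580 × 4700/5380 = 7.50 V.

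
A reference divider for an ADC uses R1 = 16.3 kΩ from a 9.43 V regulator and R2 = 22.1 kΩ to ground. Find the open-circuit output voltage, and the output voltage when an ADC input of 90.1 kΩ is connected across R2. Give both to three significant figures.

Open-circuit: V = 9.43 × 22.1/(16.3 + 22.1) = 5.43 V.
With the load, R2 becomes R2‖R_L = 17.75 kΩ, so V = 9.43 × 17.75/34.05 = 4.92 V.

Unloaded: 5.43 V; loaded: 4.92 V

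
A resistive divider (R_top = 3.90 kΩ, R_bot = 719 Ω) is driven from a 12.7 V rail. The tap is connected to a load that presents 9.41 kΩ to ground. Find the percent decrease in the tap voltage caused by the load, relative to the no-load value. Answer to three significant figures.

6.06 %

The divider's output (Thévenin) resistance is R_top‖R_bot = 607.1 Ω.
Fractional drop under load = R_th/(R_th + R_L) = 607.1 / (607.1 + 9410) = 0.06060.
So the output falls by 6.06 %.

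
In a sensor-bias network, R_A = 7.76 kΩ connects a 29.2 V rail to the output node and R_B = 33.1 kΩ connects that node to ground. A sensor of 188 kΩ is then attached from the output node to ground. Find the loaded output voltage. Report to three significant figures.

The load sits in parallel with R_B: R_B‖R_L = (33.1 × 188) / (33.1 + 188) = 28.14 kΩ.
V_out = 29.2 × 28.14 / (7.76 + 28.14) = 29.2 × 28.14/35.90 = 22.9 V.
(Unloaded it would have been 23.7 V.)

V_out ≈ 22.9 V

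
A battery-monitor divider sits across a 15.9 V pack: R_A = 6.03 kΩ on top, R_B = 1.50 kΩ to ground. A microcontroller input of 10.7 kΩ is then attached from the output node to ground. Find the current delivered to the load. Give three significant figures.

I_L ≈ 0.266 mA

R_B‖R_L = 1.316 kΩ; V_out = 15.9 × 1.316/7.346 = 2.848 V.
I_L = V_out / R_L = 2.848 / 10.7 kΩ = 0.266 mA.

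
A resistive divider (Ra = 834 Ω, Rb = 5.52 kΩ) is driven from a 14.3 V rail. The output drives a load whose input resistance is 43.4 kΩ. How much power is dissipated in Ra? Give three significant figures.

Total resistance from the source is Ra + (Rb‖R_L) = 5731 Ω, so I = 14.3/5731 Ω = 2.495 mA.
P = I²·Ra = (2.495 mA)² × 834 Ω = 5.19 mW.

P ≈ 5.19 mW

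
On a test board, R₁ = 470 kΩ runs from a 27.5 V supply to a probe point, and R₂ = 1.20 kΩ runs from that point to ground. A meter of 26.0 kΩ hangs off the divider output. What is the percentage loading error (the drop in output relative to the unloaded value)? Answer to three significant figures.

4.40 %

The divider's output (Thévenin) resistance is R₁‖R₂ = 1.197 kΩ.
Fractional drop under load = R_th/(R_th + R_L) = 1.197 / (1.197 + 26.0) = 0.04401.
So the output falls by 4.40 %.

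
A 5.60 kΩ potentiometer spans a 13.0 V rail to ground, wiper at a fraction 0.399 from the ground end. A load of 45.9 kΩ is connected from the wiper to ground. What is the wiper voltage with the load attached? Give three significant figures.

The wiper splits the pot into (1−α)R = 3.366 kΩ above and αR = 2.234 kΩ below.
Lower section ‖ load = 2.131 kΩ.
V_wiper = 13.0 × 2.131/(3.366 + 2.131) = 5.04 V.

V ≈ 5.04 V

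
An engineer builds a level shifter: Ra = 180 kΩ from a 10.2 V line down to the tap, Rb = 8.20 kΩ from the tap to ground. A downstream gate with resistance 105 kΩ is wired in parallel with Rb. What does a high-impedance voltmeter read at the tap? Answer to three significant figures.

V_out ≈ 0.414 V

The load sits in parallel with Rb: Rb‖R_L = (8.20 × 105) / (8.20 + 105) = 7.606 kΩ.
V_out = 10.2 × 7.606 / (180 + 7.606) = 10.2 × 7.606/187.6 = 0.414 V.
(Unloaded it would have been 0.444 V.)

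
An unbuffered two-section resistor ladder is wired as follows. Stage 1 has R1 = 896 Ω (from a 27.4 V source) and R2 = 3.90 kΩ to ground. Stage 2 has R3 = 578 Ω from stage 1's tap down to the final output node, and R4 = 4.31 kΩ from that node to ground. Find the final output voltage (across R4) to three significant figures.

V_out ≈ 17.1 V

Stage 2 presents R3+R4 = 4888 Ω as a load on stage 1's tap.
Stage 1's lower leg becomes R2‖(R3+R4) = 2169 Ω, so V_mid = 27.4 × 2169/3065 = 19.39 V.
Stage 2 is itself unloaded: V_out = V_mid × R4/(R3+R4) = 19.39 × 4310/4888 = 17.1 V.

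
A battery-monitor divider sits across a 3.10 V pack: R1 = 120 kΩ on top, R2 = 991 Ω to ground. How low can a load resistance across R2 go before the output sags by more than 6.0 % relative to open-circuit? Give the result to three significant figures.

R_L(min) ≈ 15.4 kΩ

Output resistance R_th = R1‖R2 = (120000 × 991)/121000 = 982.9 Ω.
The fractional drop is R_th/(R_th + R_L); requiring this ≤ 0.0600 gives R_L ≥ R_th(1/0.0600 − 1) = 982.9 × 15.67 = 15.4 kΩ.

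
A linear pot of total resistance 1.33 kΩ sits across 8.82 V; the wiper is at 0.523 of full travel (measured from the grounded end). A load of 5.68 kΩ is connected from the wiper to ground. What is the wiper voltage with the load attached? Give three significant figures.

V ≈ 4.36 V

The wiper splits the pot into (1−α)R = 634.4 Ω above and αR = 695.6 Ω below.
Lower section ‖ load = 619.7 Ω.
V_wiper = 8.82 × 619.7/(634.4 + 619.7) = 4.36 V.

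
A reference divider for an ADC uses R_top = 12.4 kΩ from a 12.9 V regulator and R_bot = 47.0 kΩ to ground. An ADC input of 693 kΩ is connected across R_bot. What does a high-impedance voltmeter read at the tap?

V_out ≈ 10.1 V

The load sits in parallel with R_bot: R_bot‖R_L = (47.0 × 693) / (47.0 + 693) = 44.01 kΩ.
V_out = 12.9 × 44.01 / (12.4 + 44.01) = 12.9 × 44.01/56.41 = 10.1 V.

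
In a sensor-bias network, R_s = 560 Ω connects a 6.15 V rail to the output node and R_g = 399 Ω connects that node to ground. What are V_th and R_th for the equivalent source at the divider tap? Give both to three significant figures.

V_th is the open-circuit tap voltage: 6.15 × 399/(560 + 399) = 2.56 V.
With the supply zeroed, R_s and R_g appear in parallel from the tap: R_th = R_s‖R_g = (560 × 399)/959.0 = 233 Ω.

V_th = 2.56 V, R_th = 233 Ω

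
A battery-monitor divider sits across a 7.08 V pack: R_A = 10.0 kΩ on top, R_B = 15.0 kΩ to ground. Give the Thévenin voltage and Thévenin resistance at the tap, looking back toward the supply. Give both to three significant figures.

V_th = 4.25 V, R_th = 6.00 kΩ

V_th is the open-circuit tap voltage: 7.08 × 15.0/(10.0 + 15.0) = 4.25 V.
With the supply zeroed, R_A and R_B appear in parallel from the tap: R_th = R_A‖R_B = (10.0 × 15.0)/25.00 = 6.00 kΩ.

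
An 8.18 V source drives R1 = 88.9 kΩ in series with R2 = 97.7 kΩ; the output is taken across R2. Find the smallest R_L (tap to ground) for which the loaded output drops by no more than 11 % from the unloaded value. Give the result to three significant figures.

Output resistance R_th = R1‖R2 = (88.9 × 97.7)/186.6 = 46.55 kΩ.
The fractional drop is R_th/(R_th + R_L); requiring this ≤ 0.110 gives R_L ≥ R_th(1/0.110 − 1) = 46.55 × 8.091 = 377 kΩ.

R_L(min) ≈ 377 kΩ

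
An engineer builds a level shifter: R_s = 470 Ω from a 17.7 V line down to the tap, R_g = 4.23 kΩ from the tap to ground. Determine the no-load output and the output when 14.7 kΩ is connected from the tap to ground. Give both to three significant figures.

Open-circuit: V = 17.7 × 4230/(470 + 4230) = 15.9 V.
With the load, R_g becomes R_g‖R_L = 3285 Ω, so V = 17.7 × 3285/3755 = 15.5 V.

Unloaded: 15.9 V; loaded: 15.5 V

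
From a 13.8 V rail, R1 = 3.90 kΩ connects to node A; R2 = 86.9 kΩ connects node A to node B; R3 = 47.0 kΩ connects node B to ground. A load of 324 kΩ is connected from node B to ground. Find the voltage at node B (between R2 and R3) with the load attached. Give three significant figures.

At node B, R3 is in parallel with the load: R3‖R_L = 41.05 kΩ.
Below node A the resistance is R2 + (R3‖R_L) = 127.9 kΩ, so V_A = 13.8 × 127.9/131.8 = 13.39 V.
Then V_B = V_A × (R3‖R_L)/(R2 + R3‖R_L) = 13.39 × 41.05/127.9 = 4.30 V.

V ≈ 4.30 V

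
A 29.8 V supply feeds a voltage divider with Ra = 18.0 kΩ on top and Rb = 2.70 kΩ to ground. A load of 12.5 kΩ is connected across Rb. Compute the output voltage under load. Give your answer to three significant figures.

V_out ≈ 3.27 V

The load sits in parallel with Rb: Rb‖R_L = (2.70 × 12.5) / (2.70 + 12.5) = 2.220 kΩ.
V_out = 29.8 × 2.220 / (18.0 + 2.220) = 29.8 × 2.220/20.22 = 3.27 V.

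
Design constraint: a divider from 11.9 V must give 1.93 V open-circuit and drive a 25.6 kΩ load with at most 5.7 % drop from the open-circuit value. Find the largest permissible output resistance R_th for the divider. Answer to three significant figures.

R_th ≤ 1.55 kΩ

Loading drop = R_th/(R_th + R_L) ≤ 0.0570, so R_th ≤ R_L · ε/(1−ε) = 25.6 kΩ × 0.0570/0.9430 = 1.55 kΩ.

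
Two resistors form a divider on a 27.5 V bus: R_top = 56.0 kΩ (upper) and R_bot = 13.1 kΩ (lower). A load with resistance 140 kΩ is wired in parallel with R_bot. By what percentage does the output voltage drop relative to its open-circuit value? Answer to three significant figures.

7.05 %

The divider's output (Thévenin) resistance is R_top‖R_bot = 10.62 kΩ.
Fractional drop under load = R_th/(R_th + R_L) = 10.62 / (10.62 + 140) = 0.07049.
So the output falls by 7.05 %.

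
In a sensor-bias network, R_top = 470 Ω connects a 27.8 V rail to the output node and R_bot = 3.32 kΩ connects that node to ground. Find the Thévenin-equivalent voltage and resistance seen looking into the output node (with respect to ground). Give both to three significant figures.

V_th is the open-circuit tap voltage: 27.8 × 3320/(470 + 3320) = 24.4 V.
With the supply zeroed, R_top and R_bot appear in parallel from the tap: R_th = R_top‖R_bot = (470 × 3320)/3790 = 412 Ω.

V_th = 24.4 V, R_th = 412 Ω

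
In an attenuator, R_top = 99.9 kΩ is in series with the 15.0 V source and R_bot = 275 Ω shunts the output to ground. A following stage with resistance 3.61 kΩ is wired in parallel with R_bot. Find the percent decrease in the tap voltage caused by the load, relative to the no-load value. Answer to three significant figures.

7.06 %

The divider's output (Thévenin) resistance is R_top‖R_bot = 274.2 Ω.
Fractional drop under load = R_th/(R_th + R_L) = 274.2 / (274.2 + 3610) = 0.07060.
So the output falls by 7.06 %.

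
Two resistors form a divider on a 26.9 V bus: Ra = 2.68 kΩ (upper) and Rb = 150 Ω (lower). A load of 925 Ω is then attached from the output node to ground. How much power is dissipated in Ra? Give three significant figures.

Total resistance from the source is Ra + (Rb‖R_L) = 2809 Ω, so I = 26.9/2809 Ω = 9.576 mA.
P = I²·Ra = (9.576 mA)² × 2.68 kΩ = 246 mW.

P ≈ 246 mW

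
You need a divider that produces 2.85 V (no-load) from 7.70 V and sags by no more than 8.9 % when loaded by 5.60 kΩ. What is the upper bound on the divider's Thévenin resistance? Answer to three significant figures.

R_th ≤ 547 Ω

Loading drop = R_th/(R_th + R_L) ≤ 0.0890, so R_th ≤ R_L · ε/(1−ε) = 5.60 kΩ × 0.0890/0.9110 = 547 Ω.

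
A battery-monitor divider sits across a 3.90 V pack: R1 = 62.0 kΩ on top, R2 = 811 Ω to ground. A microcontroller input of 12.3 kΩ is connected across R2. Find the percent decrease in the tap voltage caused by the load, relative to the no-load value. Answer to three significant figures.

6.11 %

The divider's output (Thévenin) resistance is R1‖R2 = 800.5 Ω.
Fractional drop under load = R_th/(R_th + R_L) = 800.5 / (800.5 + 12300) = 0.06111.
So the output falls by 6.11 %.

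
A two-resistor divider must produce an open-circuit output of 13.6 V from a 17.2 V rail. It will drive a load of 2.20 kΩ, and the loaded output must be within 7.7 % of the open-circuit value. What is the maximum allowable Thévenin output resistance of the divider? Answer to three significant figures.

R_th ≤ 184 Ω

Loading drop = R_th/(R_th + R_L) ≤ 0.0770, so R_th ≤ R_L · ε/(1−ε) = 2.20 kΩ × 0.0770/0.9230 = 184 Ω.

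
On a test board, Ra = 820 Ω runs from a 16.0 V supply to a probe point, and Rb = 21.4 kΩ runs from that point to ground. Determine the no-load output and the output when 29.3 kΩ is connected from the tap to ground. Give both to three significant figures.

Open-circuit: V = 16.0 × 21400/(820 + 21400) = 15.4 V.
With the load, Rb becomes Rb‖R_L = 12370 Ω, so V = 16.0 × 12370/13190 = 15.0 V.

Unloaded: 15.4 V; loaded: 15.0 V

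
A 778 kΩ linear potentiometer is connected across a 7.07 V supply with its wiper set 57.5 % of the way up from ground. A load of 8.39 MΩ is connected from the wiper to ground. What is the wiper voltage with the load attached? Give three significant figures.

V ≈ 3.98 V

The wiper splits the pot into (1−α)R = 330.7 kΩ above and αR = 447.3 kΩ below.
Lower section ‖ load = 424.7 kΩ.
V_wiper = 7.07 × 424.7/(330.7 + 424.7) = 3.98 V.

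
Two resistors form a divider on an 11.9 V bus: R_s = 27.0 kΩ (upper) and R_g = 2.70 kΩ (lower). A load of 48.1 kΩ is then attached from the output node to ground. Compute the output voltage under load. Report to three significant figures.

V_out ≈ 1.03 V

The load sits in parallel with R_g: R_g‖R_L = (2.70 × 48.1) / (2.70 + 48.1) = 2.556 kΩ.
V_out = 11.9 × 2.556 / (27.0 + 2.556) = 11.9 × 2.556/29.56 = 1.03 V.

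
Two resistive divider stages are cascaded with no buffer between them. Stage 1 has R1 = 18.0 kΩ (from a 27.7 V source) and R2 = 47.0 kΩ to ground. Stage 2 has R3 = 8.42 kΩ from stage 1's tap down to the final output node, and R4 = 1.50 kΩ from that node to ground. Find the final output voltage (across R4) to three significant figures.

Stage 2 presents R3+R4 = 9.920 kΩ as a load on stage 1's tap.
Stage 1's lower leg becomes R2‖(R3+R4) = 8.191 kΩ, so V_mid = 27.7 × 8.191/26.19 = 8.663 V.
Stage 2 is itself unloaded: V_out = V_mid × R4/(R3+R4) = 8.663 × 1.50/9.920 = 1.31 V.

V_out ≈ 1.31 V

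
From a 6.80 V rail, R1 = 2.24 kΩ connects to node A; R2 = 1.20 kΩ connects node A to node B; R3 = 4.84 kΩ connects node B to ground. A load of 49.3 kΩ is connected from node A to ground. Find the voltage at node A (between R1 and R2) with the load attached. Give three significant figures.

V ≈ 4.80 V

Below node A the series string R2+R3 = 6.040 kΩ sits in parallel with the 49.3 kΩ load: 5.381 kΩ.
V_A = 6.80 × 5.381/(2.24 + 5.381) = 4.80 V.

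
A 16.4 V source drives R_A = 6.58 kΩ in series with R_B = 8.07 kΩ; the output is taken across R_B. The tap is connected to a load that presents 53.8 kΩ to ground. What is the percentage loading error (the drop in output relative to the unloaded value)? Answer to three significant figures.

The divider's output (Thévenin) resistance is R_A‖R_B = 3.625 kΩ.
Fractional drop under load = R_th/(R_th + R_L) = 3.625 / (3.625 + 53.8) = 0.06312.
So the output falls by 6.31 %.

6.31 %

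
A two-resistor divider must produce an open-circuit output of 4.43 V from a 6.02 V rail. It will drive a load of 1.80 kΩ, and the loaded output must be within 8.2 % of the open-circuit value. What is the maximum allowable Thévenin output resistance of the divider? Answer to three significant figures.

R_th ≤ 161 Ω

Loading drop = R_th/(R_th + R_L) ≤ 0.0820, so R_th ≤ R_L · ε/(1−ε) = 1.80 kΩ × 0.0820/0.9180 = 161 Ω.
(Any R1, R2 with R2/(R1+R2) = 0.736 and R1‖R2 ≤ 161 Ω will meet the spec.)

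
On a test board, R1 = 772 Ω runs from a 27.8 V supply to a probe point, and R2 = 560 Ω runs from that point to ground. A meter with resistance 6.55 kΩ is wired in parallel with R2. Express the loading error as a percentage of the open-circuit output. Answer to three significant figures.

4.72 %

The divider's output (Thévenin) resistance is R1‖R2 = 324.6 Ω.
Fractional drop under load = R_th/(R_th + R_L) = 324.6 / (324.6 + 6550) = 0.04721.
So the output falls by 4.72 %.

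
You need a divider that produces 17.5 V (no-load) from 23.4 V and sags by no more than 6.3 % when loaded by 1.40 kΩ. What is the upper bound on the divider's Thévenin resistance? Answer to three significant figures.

R_th ≤ 94.1 Ω

Loading drop = R_th/(R_th + R_L) ≤ 0.0630, so R_th ≤ R_L · ε/(1−ε) = 1.40 kΩ × 0.0630/0.9370 = 94.1 Ω.
(Any R1, R2 with R2/(R1+R2) = 0.748 and R1‖R2 ≤ 94.1 Ω will meet the spec.)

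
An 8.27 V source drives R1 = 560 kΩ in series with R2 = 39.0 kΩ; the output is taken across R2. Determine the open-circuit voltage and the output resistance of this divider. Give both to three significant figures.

V_th = 0.538 V, R_th = 36.5 kΩ

V_th is the open-circuit tap voltage: 8.27 × 39.0/(560 + 39.0) = 0.538 V.
With the supply zeroed, R1 and R2 appear in parallel from the tap: R_th = R1‖R2 = (560 × 39.0)/599.0 = 36.5 kΩ.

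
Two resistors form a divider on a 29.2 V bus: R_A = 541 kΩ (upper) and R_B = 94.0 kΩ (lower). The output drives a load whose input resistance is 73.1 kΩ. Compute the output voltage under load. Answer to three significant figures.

V_out ≈ 2.06 V

The load sits in parallel with R_B: R_B‖R_L = (94.0 × 73.1) / (94.0 + 73.1) = 41.12 kΩ.
V_out = 29.2 × 41.12 / (541 + 41.12) = 29.2 × 41.12/582.1 = 2.06 V.
(Unloaded it would have been 4.32 V.)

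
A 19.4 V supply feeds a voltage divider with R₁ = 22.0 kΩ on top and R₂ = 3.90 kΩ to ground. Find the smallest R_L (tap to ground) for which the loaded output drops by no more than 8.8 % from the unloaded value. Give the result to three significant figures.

Output resistance R_th = R₁‖R₂ = (22.0 × 3.90)/25.90 = 3.313 kΩ.
The fractional drop is R_th/(R_th + R_L); requiring this ≤ 0.0880 gives R_L ≥ R_th(1/0.0880 − 1) = 3.313 × 10.36 = 34.3 kΩ.

R_L(min) ≈ 34.3 kΩ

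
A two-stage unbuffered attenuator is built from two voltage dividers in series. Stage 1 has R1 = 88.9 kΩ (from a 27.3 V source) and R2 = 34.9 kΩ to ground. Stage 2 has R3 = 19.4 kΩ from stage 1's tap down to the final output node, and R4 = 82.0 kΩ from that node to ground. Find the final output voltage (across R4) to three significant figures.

Stage 2 presents R3+R4 = 101.4 kΩ as a load on stage 1's tap.
Stage 1's lower leg becomes R2‖(R3+R4) = 25.96 kΩ, so V_mid = 27.3 × 25.96/114.9 = 6.171 V.
Stage 2 is itself unloaded: V_out = V_mid × R4/(R3+R4) = 6.171 × 82.0/101.4 = 4.99 V.

V_out ≈ 4.99 V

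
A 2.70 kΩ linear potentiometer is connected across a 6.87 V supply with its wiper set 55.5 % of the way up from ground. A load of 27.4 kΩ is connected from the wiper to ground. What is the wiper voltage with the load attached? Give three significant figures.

The wiper splits the pot into (1−α)R = 1.201 kΩ above and αR = 1.499 kΩ below.
Lower section ‖ load = 1.421 kΩ.
V_wiper = 6.87 × 1.421/(1.201 + 1.421) = 3.72 V.

V ≈ 3.72 V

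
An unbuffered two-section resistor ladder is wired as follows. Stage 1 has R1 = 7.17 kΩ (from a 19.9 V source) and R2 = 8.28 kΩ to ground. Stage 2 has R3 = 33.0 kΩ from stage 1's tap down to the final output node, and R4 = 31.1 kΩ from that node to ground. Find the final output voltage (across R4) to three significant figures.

Stage 2 presents R3+R4 = 64.10 kΩ as a load on stage 1's tap.
Stage 1's lower leg becomes R2‖(R3+R4) = 7.333 kΩ, so V_mid = 19.9 × 7.333/14.50 = 10.06 V.
Stage 2 is itself unloaded: V_out = V_mid × R4/(R3+R4) = 10.06 × 31.1/64.10 = 4.88 V.

V_out ≈ 4.88 V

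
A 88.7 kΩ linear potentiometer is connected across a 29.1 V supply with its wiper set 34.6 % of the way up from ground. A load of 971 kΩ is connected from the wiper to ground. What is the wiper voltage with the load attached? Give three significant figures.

The wiper splits the pot into (1−α)R = 58.01 kΩ above and αR = 30.69 kΩ below.
Lower section ‖ load = 29.75 kΩ.
V_wiper = 29.1 × 29.75/(58.01 + 29.75) = 9.86 V.

V ≈ 9.86 V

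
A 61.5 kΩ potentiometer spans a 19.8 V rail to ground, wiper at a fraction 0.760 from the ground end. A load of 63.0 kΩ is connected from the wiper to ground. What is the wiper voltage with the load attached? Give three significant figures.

V ≈ 12.8 V

The wiper splits the pot into (1−α)R = 14.76 kΩ above and αR = 46.74 kΩ below.
Lower section ‖ load = 26.83 kΩ.
V_wiper = 19.8 × 26.83/(14.76 + 26.83) = 12.8 V.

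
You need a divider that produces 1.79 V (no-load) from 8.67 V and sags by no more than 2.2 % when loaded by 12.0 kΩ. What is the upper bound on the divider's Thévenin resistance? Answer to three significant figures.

R_th ≤ 270 Ω

Loading drop = R_th/(R_th + R_L) ≤ 0.0220, so R_th ≤ R_L · ε/(1−ε) = 12.0 kΩ × 0.0220/0.9780 = 270 Ω.
(Any R1, R2 with R2/(R1+R2) = 0.206 and R1‖R2 ≤ 270 Ω will meet the spec.)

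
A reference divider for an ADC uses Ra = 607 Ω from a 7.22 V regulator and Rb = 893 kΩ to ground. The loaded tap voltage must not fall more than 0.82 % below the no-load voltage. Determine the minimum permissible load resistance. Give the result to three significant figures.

R_L(min) ≈ 73.4 kΩ

Output resistance R_th = Ra‖Rb = (607 × 893000)/893600 = 606.6 Ω.
The fractional drop is R_th/(R_th + R_L); requiring this ≤ 0.00820 gives R_L ≥ R_th(1/0.00820 − 1) = 606.6 × 121.0 = 73.4 kΩ.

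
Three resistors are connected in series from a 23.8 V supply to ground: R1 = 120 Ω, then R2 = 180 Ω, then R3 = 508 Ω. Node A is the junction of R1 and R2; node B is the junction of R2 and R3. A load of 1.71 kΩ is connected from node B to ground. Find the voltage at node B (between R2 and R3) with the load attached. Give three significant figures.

V ≈ 13.5 V

At node B, R3 is in parallel with the load: R3‖R_L = 391.7 Ω.
Below node A the resistance is R2 + (R3‖R_L) = 571.7 Ω, so V_A = 23.8 × 571.7/691.7 = 19.67 V.
Then V_B = V_A × (R3‖R_L)/(R2 + R3‖R_L) = 19.67 × 391.7/571.7 = 13.5 V.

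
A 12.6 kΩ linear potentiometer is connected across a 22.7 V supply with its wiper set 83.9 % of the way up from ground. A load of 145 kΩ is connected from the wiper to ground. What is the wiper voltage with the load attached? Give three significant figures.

V ≈ 18.8 V

The wiper splits the pot into (1−α)R = 2.029 kΩ above and αR = 10.57 kΩ below.
Lower section ‖ load = 9.853 kΩ.
V_wiper = 22.7 × 9.853/(2.029 + 9.853) = 18.8 V.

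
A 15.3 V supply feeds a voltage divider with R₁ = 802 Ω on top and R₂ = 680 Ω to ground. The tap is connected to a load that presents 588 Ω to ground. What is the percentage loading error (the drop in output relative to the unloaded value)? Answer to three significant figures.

Unloaded V = 15.3 × 680/1482 = 7.020 V.
Loaded: R₂‖R_L = 315.3 Ω, giving V = 15.3 × 315.3/1117 = 4.318 V.
Drop = (7.020 − 4.318) / 7.020 = 38.5 %.

38.5 %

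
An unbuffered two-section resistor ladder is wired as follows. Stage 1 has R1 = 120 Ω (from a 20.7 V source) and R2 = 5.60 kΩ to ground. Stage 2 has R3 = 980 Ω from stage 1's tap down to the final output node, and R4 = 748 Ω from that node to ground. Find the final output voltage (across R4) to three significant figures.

Stage 2 presents R3+R4 = 1728 Ω as a load on stage 1's tap.
Stage 1's lower leg becomes R2‖(R3+R4) = 1321 Ω, so V_mid = 20.7 × 1321/1441 = 18.98 V.
Stage 2 is itself unloaded: V_out = V_mid × R4/(R3+R4) = 18.98 × 748/1728 = 8.21 V.

V_out ≈ 8.21 V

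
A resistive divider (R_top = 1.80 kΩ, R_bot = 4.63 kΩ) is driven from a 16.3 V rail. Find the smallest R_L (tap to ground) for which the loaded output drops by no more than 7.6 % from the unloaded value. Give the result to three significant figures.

R_L(min) ≈ 15.8 kΩ

Output resistance R_th = R_top‖R_bot = (1.80 × 4.63)/6.430 = 1.296 kΩ.
The fractional drop is R_th/(R_th + R_L); requiring this ≤ 0.0760 gives R_L ≥ R_th(1/0.0760 − 1) = 1.296 × 12.16 = 15.8 kΩ.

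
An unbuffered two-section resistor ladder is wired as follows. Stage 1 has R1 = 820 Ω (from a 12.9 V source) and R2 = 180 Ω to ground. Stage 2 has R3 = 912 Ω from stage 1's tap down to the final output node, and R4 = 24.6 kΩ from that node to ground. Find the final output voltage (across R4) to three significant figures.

Stage 2 presents R3+R4 = 25510 Ω as a load on stage 1's tap.
Stage 1's lower leg becomes R2‖(R3+R4) = 178.7 Ω, so V_mid = 12.9 × 178.7/998.7 = 2.309 V.
Stage 2 is itself unloaded: V_out = V_mid × R4/(R3+R4) = 2.309 × 24600/25510 = 2.23 V.

V_out ≈ 2.23 V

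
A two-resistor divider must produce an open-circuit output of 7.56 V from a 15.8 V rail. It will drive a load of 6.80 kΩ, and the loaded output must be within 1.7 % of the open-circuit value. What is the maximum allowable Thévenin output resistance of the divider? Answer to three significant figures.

R_th ≤ 118 Ω

Loading drop = R_th/(R_th + R_L) ≤ 0.0170, so R_th ≤ R_L · ε/(1−ε) = 6.80 kΩ × 0.0170/0.9830 = 118 Ω.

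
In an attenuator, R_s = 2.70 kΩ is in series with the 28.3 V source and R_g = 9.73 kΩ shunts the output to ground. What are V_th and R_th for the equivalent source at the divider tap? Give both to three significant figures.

V_th = 22.2 V, R_th = 2.11 kΩ

V_th is the open-circuit tap voltage: 28.3 × 9.73/(2.70 + 9.73) = 22.2 V.
With the supply zeroed, R_s and R_g appear in parallel from the tap: R_th = R_s‖R_g = (2.70 × 9.73)/12.43 = 2.11 kΩ.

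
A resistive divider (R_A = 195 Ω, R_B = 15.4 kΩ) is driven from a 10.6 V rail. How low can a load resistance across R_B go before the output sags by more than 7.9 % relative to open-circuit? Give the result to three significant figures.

R_L(min) ≈ 2.24 kΩ

Output resistance R_th = R_A‖R_B = (195 × 15400)/15600 = 192.6 Ω.
The fractional drop is R_th/(R_th + R_L); requiring this ≤ 0.0790 gives R_L ≥ R_th(1/0.0790 − 1) = 192.6 × 11.66 = 2.24 kΩ.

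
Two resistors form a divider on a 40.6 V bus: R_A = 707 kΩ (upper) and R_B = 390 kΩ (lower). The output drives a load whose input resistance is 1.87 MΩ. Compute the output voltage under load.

The load sits in parallel with R_B: R_B‖R_L = (390 × 1870) / (390 + 1870) = 322.7 kΩ.
V_out = 40.6 × 322.7 / (707 + 322.7) = 40.6 × 322.7/1030 = 12.7 V.

V_out ≈ 12.7 V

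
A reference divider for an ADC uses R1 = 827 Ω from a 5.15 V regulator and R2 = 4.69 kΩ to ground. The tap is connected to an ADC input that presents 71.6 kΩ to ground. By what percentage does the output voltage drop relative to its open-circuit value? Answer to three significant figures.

The divider's output (Thévenin) resistance is R1‖R2 = 703.0 Ω.
Fractional drop under load = R_th/(R_th + R_L) = 703.0 / (703.0 + 71600) = 0.009723.
So the output falls by 0.972 %.

0.972 %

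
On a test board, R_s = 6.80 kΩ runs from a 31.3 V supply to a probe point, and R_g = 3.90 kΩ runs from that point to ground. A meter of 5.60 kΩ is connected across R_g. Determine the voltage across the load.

V_out ≈ 7.91 V

The load sits in parallel with R_g: R_g‖R_L = (3.90 × 5.60) / (3.90 + 5.60) = 2.299 kΩ.
V_out = 31.3 × 2.299 / (6.80 + 2.299) = 31.3 × 2.299/9.099 = 7.91 V.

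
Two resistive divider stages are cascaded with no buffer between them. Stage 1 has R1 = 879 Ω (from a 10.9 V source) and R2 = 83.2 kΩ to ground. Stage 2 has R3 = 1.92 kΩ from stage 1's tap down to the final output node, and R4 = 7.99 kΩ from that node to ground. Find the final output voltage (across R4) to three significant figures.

Stage 2 presents R3+R4 = 9910 Ω as a load on stage 1's tap.
Stage 1's lower leg becomes R2‖(R3+R4) = 8855 Ω, so V_mid = 10.9 × 8855/9734 = 9.916 V.
Stage 2 is itself unloaded: V_out = V_mid × R4/(R3+R4) = 9.916 × 7990/9910 = 7.99 V.

V_out ≈ 7.99 V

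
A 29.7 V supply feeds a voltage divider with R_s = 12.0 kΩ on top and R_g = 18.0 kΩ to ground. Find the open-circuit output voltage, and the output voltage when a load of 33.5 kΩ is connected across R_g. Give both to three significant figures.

Open-circuit: V = 29.7 × 18.0/(12.0 + 18.0) = 17.8 V.
With the load, R_g becomes R_g‖R_L = 11.71 kΩ, so V = 29.7 × 11.71/23.71 = 14.7 V.

Unloaded: 17.8 V; loaded: 14.7 V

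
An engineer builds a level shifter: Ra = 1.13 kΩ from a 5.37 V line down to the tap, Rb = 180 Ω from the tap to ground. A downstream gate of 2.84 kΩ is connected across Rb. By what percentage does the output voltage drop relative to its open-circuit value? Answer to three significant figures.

5.18 %

The divider's output (Thévenin) resistance is Ra‖Rb = 155.3 Ω.
Fractional drop under load = R_th/(R_th + R_L) = 155.3 / (155.3 + 2840) = 0.05184.
So the output falls by 5.18 %.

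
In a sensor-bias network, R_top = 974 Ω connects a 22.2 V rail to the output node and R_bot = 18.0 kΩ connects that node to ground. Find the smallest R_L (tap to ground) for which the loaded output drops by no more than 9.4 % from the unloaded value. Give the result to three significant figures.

Output resistance R_th = R_top‖R_bot = (974 × 18000)/18970 = 924.0 Ω.
The fractional drop is R_th/(R_th + R_L); requiring this ≤ 0.0940 gives R_L ≥ R_th(1/0.0940 − 1) = 924.0 × 9.638 = 8.91 kΩ.

R_L(min) ≈ 8.91 kΩ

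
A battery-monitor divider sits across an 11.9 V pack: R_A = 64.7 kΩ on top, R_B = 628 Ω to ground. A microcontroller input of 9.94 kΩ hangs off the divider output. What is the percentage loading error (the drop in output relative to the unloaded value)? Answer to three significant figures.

The divider's output (Thévenin) resistance is R_A‖R_B = 622.0 Ω.
Fractional drop under load = R_th/(R_th + R_L) = 622.0 / (622.0 + 9940) = 0.05889.
So the output falls by 5.89 %.

5.89 %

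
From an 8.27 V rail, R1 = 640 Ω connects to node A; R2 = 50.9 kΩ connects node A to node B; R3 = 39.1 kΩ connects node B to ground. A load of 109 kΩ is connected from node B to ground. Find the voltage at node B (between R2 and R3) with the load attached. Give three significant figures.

At node B, R3 is in parallel with the load: R3‖R_L = 28780 Ω.
Below node A the resistance is R2 + (R3‖R_L) = 79680 Ω, so V_A = 8.27 × 79680/80320 = 8.204 V.
Then V_B = V_A × (R3‖R_L)/(R2 + R3‖R_L) = 8.204 × 28780/79680 = 2.96 V.

V ≈ 2.96 V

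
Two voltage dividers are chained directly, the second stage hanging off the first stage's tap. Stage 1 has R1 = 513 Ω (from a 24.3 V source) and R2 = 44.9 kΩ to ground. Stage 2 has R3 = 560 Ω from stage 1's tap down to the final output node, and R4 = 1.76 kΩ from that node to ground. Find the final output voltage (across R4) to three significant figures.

V_out ≈ 15.0 V

Stage 2 presents R3+R4 = 2320 Ω as a load on stage 1's tap.
Stage 1's lower leg becomes R2‖(R3+R4) = 2206 Ω, so V_mid = 24.3 × 2206/2719 = 19.72 V.
Stage 2 is itself unloaded: V_out = V_mid × R4/(R3+R4) = 19.72 × 1760/2320 = 15.0 V.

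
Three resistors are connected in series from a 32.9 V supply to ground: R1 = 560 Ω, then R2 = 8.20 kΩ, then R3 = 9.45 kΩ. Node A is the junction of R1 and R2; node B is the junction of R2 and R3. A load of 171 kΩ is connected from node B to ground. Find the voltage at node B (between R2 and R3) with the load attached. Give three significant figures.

V ≈ 16.6 V

At node B, R3 is in parallel with the load: R3‖R_L = 8955 Ω.
Below node A the resistance is R2 + (R3‖R_L) = 17160 Ω, so V_A = 32.9 × 17160/17720 = 31.86 V.
Then V_B = V_A × (R3‖R_L)/(R2 + R3‖R_L) = 31.86 × 8955/17160 = 16.6 V.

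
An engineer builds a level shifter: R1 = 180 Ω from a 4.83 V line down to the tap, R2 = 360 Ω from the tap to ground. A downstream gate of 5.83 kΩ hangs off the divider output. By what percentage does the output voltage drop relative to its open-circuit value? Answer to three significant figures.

The divider's output (Thévenin) resistance is R1‖R2 = 120.0 Ω.
Fractional drop under load = R_th/(R_th + R_L) = 120.0 / (120.0 + 5830) = 0.02017.
So the output falls by 2.02 %.

2.02 %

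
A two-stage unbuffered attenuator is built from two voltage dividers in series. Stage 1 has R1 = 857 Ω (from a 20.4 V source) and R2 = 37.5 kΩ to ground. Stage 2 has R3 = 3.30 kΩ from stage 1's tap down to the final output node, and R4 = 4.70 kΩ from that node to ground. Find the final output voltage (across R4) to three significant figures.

V_out ≈ 10.6 V

Stage 2 presents R3+R4 = 8000 Ω as a load on stage 1's tap.
Stage 1's lower leg becomes R2‖(R3+R4) = 6593 Ω, so V_mid = 20.4 × 6593/7450 = 18.05 V.
Stage 2 is itself unloaded: V_out = V_mid × R4/(R3+R4) = 18.05 × 4700/8000 = 10.6 V.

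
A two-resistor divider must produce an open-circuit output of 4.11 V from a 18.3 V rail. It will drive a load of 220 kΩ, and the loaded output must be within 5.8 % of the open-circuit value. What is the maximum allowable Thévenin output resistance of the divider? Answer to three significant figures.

R_th ≤ 13.5 kΩ

Loading drop = R_th/(R_th + R_L) ≤ 0.0580, so R_th ≤ R_L · ε/(1−ε) = 220 kΩ × 0.0580/0.9420 = 13.5 kΩ.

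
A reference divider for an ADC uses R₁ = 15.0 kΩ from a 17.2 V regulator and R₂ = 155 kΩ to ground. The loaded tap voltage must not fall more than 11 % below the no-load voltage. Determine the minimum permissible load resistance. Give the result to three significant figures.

Output resistance R_th = R₁‖R₂ = (15.0 × 155)/170.0 = 13.68 kΩ.
The fractional drop is R_th/(R_th + R_L); requiring this ≤ 0.110 gives R_L ≥ R_th(1/0.110 − 1) = 13.68 × 8.091 = 111 kΩ.

R_L(min) ≈ 111 kΩ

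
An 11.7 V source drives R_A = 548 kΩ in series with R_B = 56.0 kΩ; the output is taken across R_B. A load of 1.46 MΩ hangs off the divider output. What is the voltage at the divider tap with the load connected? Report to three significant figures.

V_out ≈ 1.05 V

The load sits in parallel with R_B: R_B‖R_L = (56.0 × 1460) / (56.0 + 1460) = 53.93 kΩ.
V_out = 11.7 × 53.93 / (548 + 53.93) = 11.7 × 53.93/601.9 = 1.05 V.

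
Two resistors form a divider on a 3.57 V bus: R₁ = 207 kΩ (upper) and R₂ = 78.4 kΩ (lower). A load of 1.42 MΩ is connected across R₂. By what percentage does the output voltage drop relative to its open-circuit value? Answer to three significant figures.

The divider's output (Thévenin) resistance is R₁‖R₂ = 56.86 kΩ.
Fractional drop under load = R_th/(R_th + R_L) = 56.86 / (56.86 + 1420) = 0.03850.
So the output falls by 3.85 %.

3.85 %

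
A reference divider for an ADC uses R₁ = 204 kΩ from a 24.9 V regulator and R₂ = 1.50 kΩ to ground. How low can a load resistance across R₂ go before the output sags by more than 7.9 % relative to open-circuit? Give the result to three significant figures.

R_L(min) ≈ 17.4 kΩ

Output resistance R_th = R₁‖R₂ = (204 × 1.50)/205.5 = 1.489 kΩ.
The fractional drop is R_th/(R_th + R_L); requiring this ≤ 0.0790 gives R_L ≥ R_th(1/0.0790 − 1) = 1.489 × 11.66 = 17.4 kΩ.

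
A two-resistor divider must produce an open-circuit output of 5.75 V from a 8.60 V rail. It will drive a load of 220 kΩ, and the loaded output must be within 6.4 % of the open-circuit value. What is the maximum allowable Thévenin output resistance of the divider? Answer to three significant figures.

Loading drop = R_th/(R_th + R_L) ≤ 0.0640, so R_th ≤ R_L · ε/(1−ε) = 220 kΩ × 0.0640/0.9360 = 15.0 kΩ.
(Any R1, R2 with R2/(R1+R2) = 0.669 and R1‖R2 ≤ 15.0 kΩ will meet the spec.)

R_th ≤ 15.0 kΩ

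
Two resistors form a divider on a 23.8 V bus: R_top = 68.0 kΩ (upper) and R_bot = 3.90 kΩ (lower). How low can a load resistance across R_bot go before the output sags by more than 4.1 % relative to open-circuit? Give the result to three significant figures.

Output resistance R_th = R_top‖R_bot = (68.0 × 3.90)/71.90 = 3.688 kΩ.
The fractional drop is R_th/(R_th + R_L); requiring this ≤ 0.0410 gives R_L ≥ R_th(1/0.0410 − 1) = 3.688 × 23.39 = 86.3 kΩ.

R_L(min) ≈ 86.3 kΩ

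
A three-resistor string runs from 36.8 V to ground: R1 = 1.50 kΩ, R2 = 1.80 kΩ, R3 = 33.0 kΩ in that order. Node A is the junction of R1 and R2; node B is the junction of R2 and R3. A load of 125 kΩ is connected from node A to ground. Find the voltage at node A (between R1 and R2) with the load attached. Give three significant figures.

V ≈ 34.9 V

Below node A the series string R2+R3 = 34.80 kΩ sits in parallel with the 125 kΩ load: 27.22 kΩ.
V_A = 36.8 × 27.22/(1.50 + 27.22) = 34.9 V.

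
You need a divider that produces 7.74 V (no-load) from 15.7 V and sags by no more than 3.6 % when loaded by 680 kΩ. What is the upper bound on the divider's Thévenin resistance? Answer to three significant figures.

Loading drop = R_th/(R_th + R_L) ≤ 0.0360, so R_th ≤ R_L · ε/(1−ε) = 680 kΩ × 0.0360/0.9640 = 25.4 kΩ.

R_th ≤ 25.4 kΩ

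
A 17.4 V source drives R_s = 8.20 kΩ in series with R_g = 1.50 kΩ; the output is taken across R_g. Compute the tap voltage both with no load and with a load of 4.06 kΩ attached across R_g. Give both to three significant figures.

Open-circuit: V = 17.4 × 1.50/(8.20 + 1.50) = 2.69 V.
With the load, R_g becomes R_g‖R_L = 1.095 kΩ, so V = 17.4 × 1.095/9.295 = 2.05 V.

Unloaded: 2.69 V; loaded: 2.05 V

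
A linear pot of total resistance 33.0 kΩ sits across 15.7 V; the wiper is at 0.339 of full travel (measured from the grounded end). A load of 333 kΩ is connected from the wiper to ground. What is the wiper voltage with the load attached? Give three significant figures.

V ≈ 5.21 V

The wiper splits the pot into (1−α)R = 21.81 kΩ above and αR = 11.19 kΩ below.
Lower section ‖ load = 10.82 kΩ.
V_wiper = 15.7 × 10.82/(21.81 + 10.82) = 5.21 V.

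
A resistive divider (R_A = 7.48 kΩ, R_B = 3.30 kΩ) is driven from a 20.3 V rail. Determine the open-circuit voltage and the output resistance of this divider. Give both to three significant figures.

V_th = 6.21 V, R_th = 2.29 kΩ

V_th is the open-circuit tap voltage: 20.3 × 3.30/(7.48 + 3.30) = 6.21 V.
With the supply zeroed, R_A and R_B appear in parallel from the tap: R_th = R_A‖R_B = (7.48 × 3.30)/10.78 = 2.29 kΩ.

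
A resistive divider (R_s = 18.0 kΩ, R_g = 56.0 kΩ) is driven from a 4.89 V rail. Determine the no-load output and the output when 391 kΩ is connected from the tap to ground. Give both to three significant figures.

Open-circuit: V = 4.89 × 56.0/(18.0 + 56.0) = 3.70 V.
With the load, R_g becomes R_g‖R_L = 48.98 kΩ, so V = 4.89 × 48.98/66.98 = 3.58 V.

Unloaded: 3.70 V; loaded: 3.58 V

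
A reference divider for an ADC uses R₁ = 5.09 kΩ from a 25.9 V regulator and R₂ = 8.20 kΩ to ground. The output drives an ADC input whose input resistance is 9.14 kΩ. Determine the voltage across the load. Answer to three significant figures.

V_out ≈ 11.9 V

The load sits in parallel with R₂: R₂‖R_L = (8.20 × 9.14) / (8.20 + 9.14) = 4.322 kΩ.
V_out = 25.9 × 4.322 / (5.09 + 4.322) = 25.9 × 4.322/9.412 = 11.9 V.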